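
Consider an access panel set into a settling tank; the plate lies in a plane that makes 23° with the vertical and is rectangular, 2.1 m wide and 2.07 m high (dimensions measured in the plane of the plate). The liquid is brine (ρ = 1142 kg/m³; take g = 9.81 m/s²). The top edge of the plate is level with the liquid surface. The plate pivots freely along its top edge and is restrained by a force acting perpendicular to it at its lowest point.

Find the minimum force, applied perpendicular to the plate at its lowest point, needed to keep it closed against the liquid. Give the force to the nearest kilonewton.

P ≈ 31 kN

γ = ρg = 1142 × 9.81 / 1000 = 11.20302 kN/m³.
The plate makes 23° with the vertical, i.e. θ = 90° − 23° = 67° to the horizontal. Measuring y along the incline from the free-surface line, vertical depth h = y·sinθ with sinθ = 0.920505.
The centroid lies 2.07/2 = 1.035 m below the top edge, so y_c = 1.035 m and h_c = 1.035 × 0.920505 = 0.952723 m.
A = 2.1 × 2.07 = 4.347 m².
Resultant F = γ·h_c·A = 11.20302 × 0.952723 × 4.347 = 46.3972 kN.
I_c = b·h³/12 = 2.1 × 2.07³/12 = 1.55221 m⁴.
Centre of pressure: y_p = y_c + I_c/(y_c·A) = 1.035 + 1.55221/(1.035 × 4.347) = 1.035 + 0.345001 = 1.38 m along the plane.
The resultant acts 1.035 + 0.345001 = 1.38 m (along the plate) below the hinge at the top edge, so the moment about the hinge is M = F × 1.38 = 46.3972 × 1.38 = 64.0281 kN·m.
A normal force at the bottom, 2.07 m from the hinge, must supply this moment: P = 64.0281/2.07 = 30.9314 kN.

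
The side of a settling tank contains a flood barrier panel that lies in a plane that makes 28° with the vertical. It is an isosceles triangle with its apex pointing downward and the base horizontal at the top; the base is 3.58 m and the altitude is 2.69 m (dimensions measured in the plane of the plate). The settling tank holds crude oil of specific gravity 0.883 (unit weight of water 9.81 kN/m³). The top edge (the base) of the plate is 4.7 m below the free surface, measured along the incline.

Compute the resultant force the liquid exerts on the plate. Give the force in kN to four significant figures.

F ≈ 206.1 kN

γ = 0.883 × 9.81 = 8.66223 kN/m³.
The plate makes 28° with the vertical, i.e. θ = 90° − 28° = 62° to the horizontal. Measuring y along the incline from the free-surface line, vertical depth h = y·sinθ with sinθ = 0.882948.
With the apex down, the centroid sits h/3 = 2.69/3 = 0.896667 m below the base (the top edge), so y_c = 4.7 + 0.896667 = 5.59667 m and h_c = 5.59667 × 0.882948 = 4.94157 m.
A = ½ × 3.58 × 2.69 = 4.8151 m².
Resultant F = γ·h_c·A = 8.66223 × 4.94157 × 4.8151 = 206.11 kN.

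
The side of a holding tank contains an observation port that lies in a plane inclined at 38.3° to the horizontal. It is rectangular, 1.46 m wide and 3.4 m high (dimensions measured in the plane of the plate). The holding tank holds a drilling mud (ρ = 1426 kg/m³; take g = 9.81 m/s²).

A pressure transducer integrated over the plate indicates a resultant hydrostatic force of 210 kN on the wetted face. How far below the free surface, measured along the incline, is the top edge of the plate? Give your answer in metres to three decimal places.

γ = ρg = 1426 × 9.81 / 1000 = 13.98906 kN/m³.
A = 1.46 × 3.4 = 4.964 m².
From F = γ·h_c·A, the centroid depth is h_c = 210/(13.98906 × 4.964) = 3.02412 m.
Let θ = 38.3° be the plate's angle to the horizontal; measure y along the incline from where the plane meets the free surface. Vertical depth h = y·sinθ with sinθ = 0.619779.
Along the incline, y_c = h_c/sinθ = 3.02412/0.619779 = 4.87935 m.
The centroid lies 3.4/2 = 1.7 m below the top edge, so the top edge sits at y_top = 4.87935 − 1.7 = 3.17935 m along the incline.

y_top ≈ 3.179 m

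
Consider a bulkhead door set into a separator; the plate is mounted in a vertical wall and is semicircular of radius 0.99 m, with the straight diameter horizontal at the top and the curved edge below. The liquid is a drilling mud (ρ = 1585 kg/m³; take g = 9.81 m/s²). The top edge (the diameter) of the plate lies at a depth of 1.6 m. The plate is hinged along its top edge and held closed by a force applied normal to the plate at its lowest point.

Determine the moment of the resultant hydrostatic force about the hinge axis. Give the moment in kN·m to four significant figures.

M ≈ 21.96 kN·m

γ = ρg = 1585 × 9.81 / 1000 = 15.54885 kN/m³.
The centroid of a semicircle lies 4r/(3π) = 0.420169 m from the diameter, here below the top edge, so the centroid depth is h_c = 1.6 + 0.420169 = 2.02017 m.
A = πr²/2 = π × 0.99²/2 = 1.53954 m².
Resultant F = γ·h_c·A = 15.54885 × 2.02017 × 1.53954 = 48.359 kN.
I_c = (π/8 − 8/(9π))·r⁴ = 0.109757 × 0.99⁴ = 0.105432 m⁴.
Centre of pressure: y_p = y_c + I_c/(y_c·A) = 2.02017 + 0.105432/(2.02017 × 1.53954) = 2.02017 + 0.0338995 = 2.05407 m along the plane.
The resultant acts 0.420169 + 0.0338995 = 0.454068 m (along the plate) below the hinge at the top edge, so the moment about the hinge is M = F × 0.454068 = 48.359 × 0.454068 = 21.9583 kN·m.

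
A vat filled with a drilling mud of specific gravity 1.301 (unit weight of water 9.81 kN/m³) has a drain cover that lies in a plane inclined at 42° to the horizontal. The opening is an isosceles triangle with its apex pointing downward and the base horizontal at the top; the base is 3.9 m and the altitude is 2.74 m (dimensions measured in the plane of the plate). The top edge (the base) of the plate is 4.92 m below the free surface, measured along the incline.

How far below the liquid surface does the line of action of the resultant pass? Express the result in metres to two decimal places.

h_p = 3.95 m

γ = 1.301 × 9.81 = 12.76281 kN/m³.
Let θ = 42° be the plate's angle to the horizontal; measure y along the incline from where the plane meets the free surface. Vertical depth h = y·sinθ with sinθ = 0.669131.
With the apex down, the centroid sits h/3 = 2.74/3 = 0.913333 m below the base (the top edge), so y_c = 4.92 + 0.913333 = 5.83333 m and h_c = 5.83333 × 0.669131 = 3.90326 m.
A = ½ × 3.9 × 2.74 = 5.343 m².
Resultant F = γ·h_c·A = 12.76281 × 3.90326 × 5.343 = 266.17 kN.
I_c = b·h³/36 = 3.9 × 2.74³/36 = 2.22851 m⁴.
Centre of pressure: y_p = y_c + I_c/(y_c·A) = 5.83333 + 2.22851/(5.83333 × 5.343) = 5.83333 + 0.0715011 = 5.90483 m along the plane.
Vertically, h_p = y_p·sinθ = 5.90483 × 0.669131 = 3.9511 m.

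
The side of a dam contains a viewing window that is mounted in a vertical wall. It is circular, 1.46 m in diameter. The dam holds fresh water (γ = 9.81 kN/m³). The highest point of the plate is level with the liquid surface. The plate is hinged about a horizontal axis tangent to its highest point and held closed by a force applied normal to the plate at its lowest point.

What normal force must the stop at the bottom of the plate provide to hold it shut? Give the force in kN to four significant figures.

γ = 9.81 kN/m³.
The centroid is at the centre, 0.73 m below the top of the plate, so the centroid depth is h_c = 0.73 m.
A = π(0.73)² = 1.67415 m².
Resultant F = γ·h_c·A = 9.81 × 0.73 × 1.67415 = 11.9891 kN.
I_c = πr⁴/4 = π × 0.73⁴/4 = 0.223039 m⁴.
Centre of pressure: y_p = y_c + I_c/(y_c·A) = 0.73 + 0.223039/(0.73 × 1.67415) = 0.73 + 0.1825 = 0.9125 m along the plane.
The resultant acts 0.73 + 0.1825 = 0.9125 m (along the plate) below the hinge at the top edge, so the moment about the hinge is M = F × 0.9125 = 11.9891 × 0.9125 = 10.9401 kN·m.
A normal force at the bottom, 1.46 m from the hinge, must supply this moment: P = 10.9401/1.46 = 7.49322 kN.

P ≈ 7.493 kN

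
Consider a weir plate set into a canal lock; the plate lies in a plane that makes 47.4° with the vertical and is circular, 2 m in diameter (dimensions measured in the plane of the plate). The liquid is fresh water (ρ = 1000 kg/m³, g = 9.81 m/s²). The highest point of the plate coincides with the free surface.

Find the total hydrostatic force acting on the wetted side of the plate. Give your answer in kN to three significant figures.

γ = ρg = 1000 × 9.81 = 9810 N/m³ = 9.81 kN/m³.
The plate makes 47.4° with the vertical, i.e. θ = 90° − 47.4° = 42.6° to the horizontal. Measuring y along the incline from the free-surface line, vertical depth h = y·sinθ with sinθ = 0.676876.
The centroid is at the centre, 1 m below the top of the plate, so y_c = 1 m and h_c = 1 × 0.676876 = 0.676876 m.
A = π(1)² = 3.14159 m².
Resultant F = γ·h_c·A = 9.81 × 0.676876 × 3.14159 = 20.8606 kN.

F ≈ 20.9 kN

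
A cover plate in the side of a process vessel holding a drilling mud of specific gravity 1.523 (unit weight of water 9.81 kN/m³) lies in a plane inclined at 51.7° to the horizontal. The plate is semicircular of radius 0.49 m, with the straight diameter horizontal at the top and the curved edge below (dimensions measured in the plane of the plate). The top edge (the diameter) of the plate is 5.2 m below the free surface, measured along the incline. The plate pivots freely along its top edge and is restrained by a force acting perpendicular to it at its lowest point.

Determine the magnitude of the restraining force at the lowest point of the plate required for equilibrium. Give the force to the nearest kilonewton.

γ = 1.523 × 9.81 = 14.94063 kN/m³.
Let θ = 51.7° be the plate's angle to the horizontal; measure y along the incline from where the plane meets the free surface. Vertical depth h = y·sinθ with sinθ = 0.784776.
The centroid of a semicircle lies 4r/(3π) = 0.207962 m from the diameter, here below the top edge, so y_c = 5.2 + 0.207962 = 5.40796 m and h_c = 5.40796 × 0.784776 = 4.24404 m.
A = πr²/2 = π × 0.49²/2 = 0.377148 m².
Resultant F = γ·h_c·A = 14.94063 × 4.24404 × 0.377148 = 23.9144 kN.
I_c = (π/8 − 8/(9π))·r⁴ = 0.109757 × 0.49⁴ = 0.00632727 m⁴.
Centre of pressure: y_p = y_c + I_c/(y_c·A) = 5.40796 + 0.00632727/(5.40796 × 0.377148) = 5.40796 + 0.00310221 = 5.41106 m along the plane.
The resultant acts 0.207962 + 0.00310221 = 0.211064 m (along the plate) below the hinge at the top edge, so the moment about the hinge is M = F × 0.211064 = 23.9144 × 0.211064 = 5.04747 kN·m.
A normal force at the bottom, 0.49 m from the hinge, must supply this moment: P = 5.04747/0.49 = 10.301 kN.

P ≈ 10 kN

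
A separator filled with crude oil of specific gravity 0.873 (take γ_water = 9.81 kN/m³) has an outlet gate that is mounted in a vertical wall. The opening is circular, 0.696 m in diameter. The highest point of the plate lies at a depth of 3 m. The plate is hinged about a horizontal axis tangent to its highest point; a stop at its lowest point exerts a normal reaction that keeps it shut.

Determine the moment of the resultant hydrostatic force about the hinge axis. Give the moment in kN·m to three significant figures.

γ = 0.873 × 9.81 = 8.56413 kN/m³.
The centroid is at the centre, 0.348 m below the top of the plate, so the centroid depth is h_c = 3 + 0.348 = 3.348 m.
A = π(0.348)² = 0.380459 m².
Resultant F = γ·h_c·A = 8.56413 × 3.348 × 0.380459 = 10.9088 kN.
I_c = πr⁴/4 = π × 0.348⁴/4 = 0.0115188 m⁴.
Centre of pressure: y_p = y_c + I_c/(y_c·A) = 3.348 + 0.0115188/(3.348 × 0.380459) = 3.348 + 0.00904303 = 3.35704 m along the plane.
The resultant acts 0.348 + 0.00904303 = 0.357043 m (along the plate) below the hinge at the top edge, so the moment about the hinge is M = F × 0.357043 = 10.9088 × 0.357043 = 3.89491 kN·m.

M ≈ 3.89 kN·m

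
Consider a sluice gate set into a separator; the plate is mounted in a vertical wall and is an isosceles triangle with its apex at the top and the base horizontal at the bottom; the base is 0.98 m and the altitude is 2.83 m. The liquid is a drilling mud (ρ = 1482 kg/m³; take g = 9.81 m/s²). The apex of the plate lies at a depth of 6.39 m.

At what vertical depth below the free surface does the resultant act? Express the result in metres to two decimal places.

γ = ρg = 1482 × 9.81 / 1000 = 14.53842 kN/m³.
With the apex up, the centroid sits 2h/3 = 2 × 2.83/3 = 1.88667 m below the apex, so the centroid depth is h_c = 6.39 + 1.88667 = 8.27667 m.
A = ½ × 0.98 × 2.83 = 1.3867 m².
Resultant F = γ·h_c·A = 14.53842 × 8.27667 × 1.3867 = 166.861 kN.
I_c = b·h³/36 = 0.98 × 2.83³/36 = 0.616997 m⁴.
Centre of pressure: y_p = y_c + I_c/(y_c·A) = 8.27667 + 0.616997/(8.27667 × 1.3867) = 8.27667 + 0.0537582 = 8.33043 m along the plane.

h_p = 8.33 m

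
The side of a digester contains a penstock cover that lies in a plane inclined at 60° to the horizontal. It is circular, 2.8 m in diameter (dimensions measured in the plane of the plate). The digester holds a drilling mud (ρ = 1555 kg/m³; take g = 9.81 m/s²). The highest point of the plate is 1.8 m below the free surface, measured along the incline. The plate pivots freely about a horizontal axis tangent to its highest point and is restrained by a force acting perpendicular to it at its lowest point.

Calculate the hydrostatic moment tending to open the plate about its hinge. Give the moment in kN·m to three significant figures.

M ≈ 404 kN·m

γ = ρg = 1555 × 9.81 / 1000 = 15.25455 kN/m³.
Let θ = 60° be the plate's angle to the horizontal; measure y along the incline from where the plane meets the free surface. Vertical depth h = y·sinθ with sinθ = 0.866025.
The centroid is at the centre, 1.4 m below the top of the plate, so y_c = 1.8 + 1.4 = 3.2 m and h_c = 3.2 × 0.866025 = 2.77128 m.
A = π(1.4)² = 6.15752 m².
Resultant F = γ·h_c·A = 15.25455 × 2.77128 × 6.15752 = 260.307 kN.
I_c = πr⁴/4 = π × 1.4⁴/4 = 3.01719 m⁴.
Centre of pressure: y_p = y_c + I_c/(y_c·A) = 3.2 + 3.01719/(3.2 × 6.15752) = 3.2 + 0.153125 = 3.35313 m along the plane.
The resultant acts 1.4 + 0.153125 = 1.55312 m (along the plate) below the hinge at the top edge, so the moment about the hinge is M = F × 1.55312 = 260.307 × 1.55312 = 404.288 kN·m.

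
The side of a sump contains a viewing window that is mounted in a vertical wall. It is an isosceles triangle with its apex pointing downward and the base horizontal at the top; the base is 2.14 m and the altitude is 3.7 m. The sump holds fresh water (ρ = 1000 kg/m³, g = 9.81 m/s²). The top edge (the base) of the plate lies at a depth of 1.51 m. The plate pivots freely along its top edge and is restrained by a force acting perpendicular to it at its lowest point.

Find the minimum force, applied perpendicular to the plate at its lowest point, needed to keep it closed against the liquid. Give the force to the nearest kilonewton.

P ≈ 43 kN

γ = ρg = 1000 × 9.81 = 9810 N/m³ = 9.81 kN/m³.
With the apex down, the centroid sits h/3 = 3.7/3 = 1.23333 m below the base (the top edge), so the centroid depth is h_c = 1.51 + 1.23333 = 2.74333 m.
A = ½ × 2.14 × 3.7 = 3.959 m².
Resultant F = γ·h_c·A = 9.81 × 2.74333 × 3.959 = 106.545 kN.
I_c = b·h³/36 = 2.14 × 3.7³/36 = 3.01104 m⁴.
Centre of pressure: y_p = y_c + I_c/(y_c·A) = 2.74333 + 3.01104/(2.74333 × 3.959) = 2.74333 + 0.277238 = 3.02057 m along the plane.
The resultant acts 1.23333 + 0.277238 = 1.51057 m (along the plate) below the hinge at the top edge, so the moment about the hinge is M = F × 1.51057 = 106.545 × 1.51057 = 160.944 kN·m.
A normal force at the bottom, 3.7 m from the hinge, must supply this moment: P = 160.944/3.7 = 43.4984 kN.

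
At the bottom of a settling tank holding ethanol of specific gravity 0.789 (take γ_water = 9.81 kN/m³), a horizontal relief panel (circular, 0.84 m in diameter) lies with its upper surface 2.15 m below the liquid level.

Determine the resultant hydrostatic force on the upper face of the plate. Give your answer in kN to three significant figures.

F ≈ 9.22 kN

γ = 0.789 × 9.81 = 7.74009 kN/m³.
The plate is horizontal, so pressure is uniform at p = γ·h = 7.74009 × 2.15 = 16.6412 kN/m².
A = π(0.42)² = 0.554177 m².
F = p·A = 16.6412 × 0.554177 = 9.22217 kN.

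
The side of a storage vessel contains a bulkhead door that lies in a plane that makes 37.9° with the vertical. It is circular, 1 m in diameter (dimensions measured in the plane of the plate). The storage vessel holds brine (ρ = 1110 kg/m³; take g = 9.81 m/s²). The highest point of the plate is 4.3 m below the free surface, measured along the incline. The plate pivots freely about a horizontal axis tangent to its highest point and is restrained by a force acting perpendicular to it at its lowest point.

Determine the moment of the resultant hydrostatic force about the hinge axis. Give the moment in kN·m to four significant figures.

γ = ρg = 1110 × 9.81 / 1000 = 10.8891 kN/m³.
The plate makes 37.9° with the vertical, i.e. θ = 90° − 37.9° = 52.1° to the horizontal. Measuring y along the incline from the free-surface line, vertical depth h = y·sinθ with sinθ = 0.789084.
The centroid is at the centre, 0.5 m below the top of the plate, so y_c = 4.3 + 0.5 = 4.8 m and h_c = 4.8 × 0.789084 = 3.7876 m.
A = π(0.5)² = 0.785398 m².
Resultant F = γ·h_c·A = 10.8891 × 3.7876 × 0.785398 = 32.3926 kN.
I_c = πr⁴/4 = π × 0.5⁴/4 = 0.0490874 m⁴.
Centre of pressure: y_p = y_c + I_c/(y_c·A) = 4.8 + 0.0490874/(4.8 × 0.785398) = 4.8 + 0.0130208 = 4.81302 m along the plane.
The resultant acts 0.5 + 0.0130208 = 0.513021 m (along the plate) below the hinge at the top edge, so the moment about the hinge is M = F × 0.513021 = 32.3926 × 0.513021 = 16.6181 kN·m.

M ≈ 16.62 kN·m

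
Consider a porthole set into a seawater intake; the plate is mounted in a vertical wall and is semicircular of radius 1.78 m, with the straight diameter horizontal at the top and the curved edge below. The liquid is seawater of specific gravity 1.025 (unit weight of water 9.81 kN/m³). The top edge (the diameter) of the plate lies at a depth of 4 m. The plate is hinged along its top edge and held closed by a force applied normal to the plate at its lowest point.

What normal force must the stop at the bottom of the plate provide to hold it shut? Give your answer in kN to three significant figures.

γ = 1.025 × 9.81 = 10.05525 kN/m³.
The centroid of a semicircle lies 4r/(3π) = 0.755455 m from the diameter, here below the top edge, so the centroid depth is h_c = 4 + 0.755455 = 4.75545 m.
A = πr²/2 = π × 1.78²/2 = 4.97691 m².
Resultant F = γ·h_c·A = 10.05525 × 4.75545 × 4.97691 = 237.982 kN.
I_c = (π/8 − 8/(9π))·r⁴ = 0.109757 × 1.78⁴ = 1.10182 m⁴.
Centre of pressure: y_p = y_c + I_c/(y_c·A) = 4.75545 + 1.10182/(4.75545 × 4.97691) = 4.75545 + 0.0465542 = 4.802 m along the plane.
The resultant acts 0.755455 + 0.0465542 = 0.802009 m (along the plate) below the hinge at the top edge, so the moment about the hinge is M = F × 0.802009 = 237.982 × 0.802009 = 190.864 kN·m.
A normal force at the bottom, 1.78 m from the hinge, must supply this moment: P = 190.864/1.78 = 107.227 kN.

P ≈ 107 kN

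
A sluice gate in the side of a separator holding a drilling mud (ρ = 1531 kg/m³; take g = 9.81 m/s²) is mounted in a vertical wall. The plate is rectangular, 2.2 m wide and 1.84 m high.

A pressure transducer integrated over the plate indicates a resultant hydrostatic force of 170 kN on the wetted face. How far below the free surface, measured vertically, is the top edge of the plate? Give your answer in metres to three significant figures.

γ = ρg = 1531 × 9.81 / 1000 = 15.01911 kN/m³.
A = 2.2 × 1.84 = 4.048 m².
From F = γ·h_c·A, the centroid depth is h_c = 170/(15.01911 × 4.048) = 2.79617 m.
The centroid lies 1.84/2 = 0.92 m below the top edge, so the top edge sits at h_top = 2.79617 − 0.92 = 1.87617 m below the surface.

d_top ≈ 1.88 m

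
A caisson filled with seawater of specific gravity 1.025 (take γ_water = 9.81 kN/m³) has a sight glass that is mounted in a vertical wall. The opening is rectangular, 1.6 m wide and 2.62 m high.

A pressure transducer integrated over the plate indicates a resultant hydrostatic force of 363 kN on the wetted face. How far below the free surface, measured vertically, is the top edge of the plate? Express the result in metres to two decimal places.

d_top ≈ 7.30 m

γ = 1.025 × 9.81 = 10.05525 kN/m³.
A = 1.6 × 2.62 = 4.192 m².
From F = γ·h_c·A, the centroid depth is h_c = 363/(10.05525 × 4.192) = 8.61177 m.
The centroid lies 2.62/2 = 1.31 m below the top edge, so the top edge sits at h_top = 8.61177 − 1.31 = 7.30177 m below the surface.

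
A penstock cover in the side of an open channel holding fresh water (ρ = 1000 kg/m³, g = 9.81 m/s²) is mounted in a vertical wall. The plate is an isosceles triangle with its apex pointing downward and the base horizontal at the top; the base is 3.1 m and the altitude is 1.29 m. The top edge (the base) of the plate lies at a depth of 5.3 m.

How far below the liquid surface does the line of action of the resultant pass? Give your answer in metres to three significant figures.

h_p = 5.75 m

γ = ρg = 1000 × 9.81 = 9810 N/m³ = 9.81 kN/m³.
With the apex down, the centroid sits h/3 = 1.29/3 = 0.43 m below the base (the top edge), so the centroid depth is h_c = 5.3 + 0.43 = 5.73 m.
A = ½ × 3.1 × 1.29 = 1.9995 m².
Resultant F = γ·h_c·A = 9.81 × 5.73 × 1.9995 = 112.394 kN.
I_c = b·h³/36 = 3.1 × 1.29³/36 = 0.184854 m⁴.
Centre of pressure: y_p = y_c + I_c/(y_c·A) = 5.73 + 0.184854/(5.73 × 1.9995) = 5.73 + 0.0161344 = 5.74613 m along the plane.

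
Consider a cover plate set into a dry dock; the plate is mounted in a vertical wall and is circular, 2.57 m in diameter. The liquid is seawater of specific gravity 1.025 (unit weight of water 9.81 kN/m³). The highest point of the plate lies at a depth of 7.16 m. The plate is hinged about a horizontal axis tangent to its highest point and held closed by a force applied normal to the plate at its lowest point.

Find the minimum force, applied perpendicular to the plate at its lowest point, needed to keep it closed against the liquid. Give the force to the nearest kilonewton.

P ≈ 229 kN

γ = 1.025 × 9.81 = 10.05525 kN/m³.
The centroid is at the centre, 1.285 m below the top of the plate, so the centroid depth is h_c = 7.16 + 1.285 = 8.445 m.
A = π(1.285)² = 5.18748 m².
Resultant F = γ·h_c·A = 10.05525 × 8.445 × 5.18748 = 440.503 kN.
I_c = πr⁴/4 = π × 1.285⁴/4 = 2.14142 m⁴.
Centre of pressure: y_p = y_c + I_c/(y_c·A) = 8.445 + 2.14142/(8.445 × 5.18748) = 8.445 + 0.0488816 = 8.49388 m along the plane.
The resultant acts 1.285 + 0.0488816 = 1.33388 m (along the plate) below the hinge at the top edge, so the moment about the hinge is M = F × 1.33388 = 440.503 × 1.33388 = 587.578 kN·m.
A normal force at the bottom, 2.57 m from the hinge, must supply this moment: P = 587.578/2.57 = 228.63 kN.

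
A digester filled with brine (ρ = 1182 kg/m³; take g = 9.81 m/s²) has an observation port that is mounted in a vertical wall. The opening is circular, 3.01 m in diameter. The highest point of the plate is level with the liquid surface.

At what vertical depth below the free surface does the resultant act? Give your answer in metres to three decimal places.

h_p = 1.881 m

γ = ρg = 1182 × 9.81 / 1000 = 11.59542 kN/m³.
The centroid is at the centre, 1.505 m below the top of the plate, so the centroid depth is h_c = 1.505 m.
A = π(1.505)² = 7.11579 m².
Resultant F = γ·h_c·A = 11.59542 × 1.505 × 7.11579 = 124.178 kN.
I_c = πr⁴/4 = π × 1.505⁴/4 = 4.02936 m⁴.
Centre of pressure: y_p = y_c + I_c/(y_c·A) = 1.505 + 4.02936/(1.505 × 7.11579) = 1.505 + 0.37625 = 1.88125 m along the plane.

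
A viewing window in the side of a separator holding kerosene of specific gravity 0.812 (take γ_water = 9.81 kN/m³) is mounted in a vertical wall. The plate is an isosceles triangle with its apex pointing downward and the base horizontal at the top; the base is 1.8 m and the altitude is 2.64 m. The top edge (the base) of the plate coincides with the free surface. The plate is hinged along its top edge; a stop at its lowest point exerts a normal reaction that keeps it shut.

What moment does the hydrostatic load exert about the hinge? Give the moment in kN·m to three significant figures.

γ = 0.812 × 9.81 = 7.96572 kN/m³.
With the apex down, the centroid sits h/3 = 2.64/3 = 0.88 m below the base (the top edge), so the centroid depth is h_c = 0.88 m.
A = ½ × 1.8 × 2.64 = 2.376 m².
Resultant F = γ·h_c·A = 7.96572 × 0.88 × 2.376 = 16.6554 kN.
I_c = b·h³/36 = 1.8 × 2.64³/36 = 0.919987 m⁴.
Centre of pressure: y_p = y_c + I_c/(y_c·A) = 0.88 + 0.919987/(0.88 × 2.376) = 0.88 + 0.44 = 1.32 m along the plane.
The resultant acts 0.88 + 0.44 = 1.32 m (along the plate) below the hinge at the top edge, so the moment about the hinge is M = F × 1.32 = 16.6554 × 1.32 = 21.9851 kN·m.

M ≈ 22.0 kN·m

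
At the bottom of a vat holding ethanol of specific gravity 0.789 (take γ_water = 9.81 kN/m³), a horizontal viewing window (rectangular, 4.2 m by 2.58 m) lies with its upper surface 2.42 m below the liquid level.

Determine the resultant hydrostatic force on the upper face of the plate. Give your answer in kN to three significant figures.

F ≈ 203 kN

γ = 0.789 × 9.81 = 7.74009 kN/m³.
The plate is horizontal, so pressure is uniform at p = γ·h = 7.74009 × 2.42 = 18.731 kN/m².
A = 4.2 × 2.58 = 10.836 m².
F = p·A = 18.731 × 10.836 = 202.969 kN.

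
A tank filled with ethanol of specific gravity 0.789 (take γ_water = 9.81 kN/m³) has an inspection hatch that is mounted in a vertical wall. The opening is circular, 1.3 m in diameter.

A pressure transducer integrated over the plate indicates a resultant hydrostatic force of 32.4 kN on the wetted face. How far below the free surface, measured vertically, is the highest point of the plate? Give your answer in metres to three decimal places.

γ = 0.789 × 9.81 = 7.74009 kN/m³.
A = π(0.65)² = 1.32732 m².
From F = γ·h_c·A, the centroid depth is h_c = 32.4/(7.74009 × 1.32732) = 3.15372 m.
The centroid is at the centre, 0.65 m below the top of the plate, so the highest point sits at h_top = 3.15372 − 0.65 = 2.50372 m below the surface.

d_top ≈ 2.504 m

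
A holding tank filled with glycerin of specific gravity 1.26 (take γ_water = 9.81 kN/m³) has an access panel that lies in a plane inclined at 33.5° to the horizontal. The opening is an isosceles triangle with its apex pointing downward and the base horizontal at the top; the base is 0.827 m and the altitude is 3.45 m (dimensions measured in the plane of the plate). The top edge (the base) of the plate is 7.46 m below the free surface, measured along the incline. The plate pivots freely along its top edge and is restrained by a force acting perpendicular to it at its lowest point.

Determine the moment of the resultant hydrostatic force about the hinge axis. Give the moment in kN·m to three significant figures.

M ≈ 103 kN·m

γ = 1.26 × 9.81 = 12.3606 kN/m³.
Let θ = 33.5° be the plate's angle to the horizontal; measure y along the incline from where the plane meets the free surface. Vertical depth h = y·sinθ with sinθ = 0.551937.
With the apex down, the centroid sits h/3 = 3.45/3 = 1.15 m below the base (the top edge), so y_c = 7.46 + 1.15 = 8.61 m and h_c = 8.61 × 0.551937 = 4.75218 m.
A = ½ × 0.827 × 3.45 = 1.42657 m².
Resultant F = γ·h_c·A = 12.3606 × 4.75218 × 1.42657 = 83.7964 kN.
I_c = b·h³/36 = 0.827 × 3.45³/36 = 0.943323 m⁴.
Centre of pressure: y_p = y_c + I_c/(y_c·A) = 8.61 + 0.943323/(8.61 × 1.42657) = 8.61 + 0.0768005 = 8.6868 m along the plane.
The resultant acts 1.15 + 0.0768005 = 1.2268 m (along the plate) below the hinge at the top edge, so the moment about the hinge is M = F × 1.2268 = 83.7964 × 1.2268 = 102.801 kN·m.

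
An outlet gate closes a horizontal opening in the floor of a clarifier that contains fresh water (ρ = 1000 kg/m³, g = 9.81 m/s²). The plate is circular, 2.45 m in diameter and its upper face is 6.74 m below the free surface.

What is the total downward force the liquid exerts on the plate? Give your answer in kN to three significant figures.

γ = ρg = 1000 × 9.81 = 9810 N/m³ = 9.81 kN/m³.
The plate is horizontal, so pressure is uniform at p = γ·h = 9.81 × 6.74 = 66.1194 kN/m².
A = π(1.225)² = 4.71435 m².
F = p·A = 66.1194 × 4.71435 = 311.71 kN.

F ≈ 312 kN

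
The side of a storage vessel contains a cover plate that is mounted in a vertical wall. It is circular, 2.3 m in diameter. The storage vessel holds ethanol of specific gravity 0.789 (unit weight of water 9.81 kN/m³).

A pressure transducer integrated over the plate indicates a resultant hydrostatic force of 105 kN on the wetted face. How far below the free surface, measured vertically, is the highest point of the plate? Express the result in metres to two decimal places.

γ = 0.789 × 9.81 = 7.74009 kN/m³.
A = π(1.15)² = 4.15476 m².
From F = γ·h_c·A, the centroid depth is h_c = 105/(7.74009 × 4.15476) = 3.26511 m.
The centroid is at the centre, 1.15 m below the top of the plate, so the highest point sits at h_top = 3.26511 − 1.15 = 2.11511 m below the surface.

d_top ≈ 2.12 m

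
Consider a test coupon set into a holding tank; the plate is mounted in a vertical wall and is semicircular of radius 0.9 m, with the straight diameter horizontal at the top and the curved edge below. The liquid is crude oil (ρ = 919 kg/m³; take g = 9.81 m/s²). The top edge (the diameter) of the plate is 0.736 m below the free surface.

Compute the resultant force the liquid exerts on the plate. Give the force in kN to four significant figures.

F ≈ 12.82 kN

γ = ρg = 919 × 9.81 / 1000 = 9.01539 kN/m³.
The centroid of a semicircle lies 4r/(3π) = 0.381972 m from the diameter, here below the top edge, so the centroid depth is h_c = 0.736 + 0.381972 = 1.11797 m.
A = πr²/2 = π × 0.9²/2 = 1.27235 m².
Resultant F = γ·h_c·A = 9.01539 × 1.11797 × 1.27235 = 12.8239 kN.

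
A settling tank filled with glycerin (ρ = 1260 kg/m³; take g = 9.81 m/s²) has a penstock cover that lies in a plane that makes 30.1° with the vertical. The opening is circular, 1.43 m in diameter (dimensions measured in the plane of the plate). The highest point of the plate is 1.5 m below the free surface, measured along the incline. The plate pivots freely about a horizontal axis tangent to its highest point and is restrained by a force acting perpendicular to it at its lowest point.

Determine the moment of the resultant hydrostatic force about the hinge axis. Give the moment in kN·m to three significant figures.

M ≈ 29.4 kN·m

γ = ρg = 1260 × 9.81 / 1000 = 12.3606 kN/m³.
The plate makes 30.1° with the vertical, i.e. θ = 90° − 30.1° = 59.9° to the horizontal. Measuring y along the incline from the free-surface line, vertical depth h = y·sinθ with sinθ = 0.865151.
The centroid is at the centre, 0.715 m below the top of the plate, so y_c = 1.5 + 0.715 = 2.215 m and h_c = 2.215 × 0.865151 = 1.91631 m.
A = π(0.715)² = 1.60606 m².
Resultant F = γ·h_c·A = 12.3606 × 1.91631 × 1.60606 = 38.0423 kN.
I_c = πr⁴/4 = π × 0.715⁴/4 = 0.205265 m⁴.
Centre of pressure: y_p = y_c + I_c/(y_c·A) = 2.215 + 0.205265/(2.215 × 1.60606) = 2.215 + 0.0577005 = 2.2727 m along the plane.
The resultant acts 0.715 + 0.0577005 = 0.772701 m (along the plate) below the hinge at the top edge, so the moment about the hinge is M = F × 0.772701 = 38.0423 × 0.772701 = 29.3953 kN·m.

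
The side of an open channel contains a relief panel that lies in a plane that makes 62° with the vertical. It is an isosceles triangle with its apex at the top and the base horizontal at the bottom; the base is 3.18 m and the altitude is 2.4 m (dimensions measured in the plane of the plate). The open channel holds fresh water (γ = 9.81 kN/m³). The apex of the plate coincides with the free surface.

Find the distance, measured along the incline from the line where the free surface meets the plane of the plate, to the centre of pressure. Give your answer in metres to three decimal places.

γ = 9.81 kN/m³.
The plate makes 62° with the vertical, i.e. θ = 90° − 62° = 28° to the horizontal. Measuring y along the incline from the free-surface line, vertical depth h = y·sinθ with sinθ = 0.469472.
With the apex up, the centroid sits 2h/3 = 2 × 2.4/3 = 1.6 m below the apex, so y_c = 1.6 m and h_c = 1.6 × 0.469472 = 0.751155 m.
A = ½ × 3.18 × 2.4 = 3.816 m².
Resultant F = γ·h_c·A = 9.81 × 0.751155 × 3.816 = 28.1195 kN.
I_c = b·h³/36 = 3.18 × 2.4³/36 = 1.22112 m⁴.
Centre of pressure: y_p = y_c + I_c/(y_c·A) = 1.6 + 1.22112/(1.6 × 3.816) = 1.6 + 0.2 = 1.8 m along the plane.

y_p = 1.800 m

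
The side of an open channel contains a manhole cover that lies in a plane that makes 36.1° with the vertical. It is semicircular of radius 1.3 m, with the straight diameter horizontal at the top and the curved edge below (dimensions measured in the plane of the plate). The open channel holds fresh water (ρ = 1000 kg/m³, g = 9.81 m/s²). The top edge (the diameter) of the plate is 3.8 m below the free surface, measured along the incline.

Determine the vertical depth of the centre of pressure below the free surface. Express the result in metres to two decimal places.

γ = ρg = 1000 × 9.81 = 9810 N/m³ = 9.81 kN/m³.
The plate makes 36.1° with the vertical, i.e. θ = 90° − 36.1° = 53.9° to the horizontal. Measuring y along the incline from the free-surface line, vertical depth h = y·sinθ with sinθ = 0.807990.
The centroid of a semicircle lies 4r/(3π) = 0.551737 m from the diameter, here below the top edge, so y_c = 3.8 + 0.551737 = 4.35174 m and h_c = 4.35174 × 0.807990 = 3.51616 m.
A = πr²/2 = π × 1.3²/2 = 2.65465 m².
Resultant F = γ·h_c·A = 9.81 × 3.51616 × 2.65465 = 91.5682 kN.
I_c = (π/8 − 8/(9π))·r⁴ = 0.109757 × 1.3⁴ = 0.313477 m⁴.
Centre of pressure: y_p = y_c + I_c/(y_c·A) = 4.35174 + 0.313477/(4.35174 × 2.65465) = 4.35174 + 0.0271354 = 4.37888 m along the plane.
Vertically, h_p = y_p·sinθ = 4.37888 × 0.807990 = 3.53809 m.

h_p = 3.54 m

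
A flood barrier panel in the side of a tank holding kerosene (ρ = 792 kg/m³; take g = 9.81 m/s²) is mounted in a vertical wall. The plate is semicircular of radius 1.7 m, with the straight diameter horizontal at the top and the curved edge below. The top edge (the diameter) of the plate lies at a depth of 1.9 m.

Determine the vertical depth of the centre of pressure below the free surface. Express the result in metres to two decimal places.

γ = ρg = 792 × 9.81 / 1000 = 7.76952 kN/m³.
The centroid of a semicircle lies 4r/(3π) = 0.721502 m from the diameter, here below the top edge, so the centroid depth is h_c = 1.9 + 0.721502 = 2.6215 m.
A = πr²/2 = π × 1.7²/2 = 4.5396 m².
Resultant F = γ·h_c·A = 7.76952 × 2.6215 × 4.5396 = 92.4616 kN.
I_c = (π/8 − 8/(9π))·r⁴ = 0.109757 × 1.7⁴ = 0.916701 m⁴.
Centre of pressure: y_p = y_c + I_c/(y_c·A) = 2.6215 + 0.916701/(2.6215 × 4.5396) = 2.6215 + 0.0770301 = 2.69853 m along the plane.

h_p = 2.70 m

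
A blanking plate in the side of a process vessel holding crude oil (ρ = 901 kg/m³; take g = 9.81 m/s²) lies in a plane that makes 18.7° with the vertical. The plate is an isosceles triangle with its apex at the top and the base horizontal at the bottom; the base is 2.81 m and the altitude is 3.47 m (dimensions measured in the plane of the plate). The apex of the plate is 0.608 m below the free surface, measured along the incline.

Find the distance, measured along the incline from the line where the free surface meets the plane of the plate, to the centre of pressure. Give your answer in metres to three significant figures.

γ = ρg = 901 × 9.81 / 1000 = 8.83881 kN/m³.
The plate makes 18.7° with the vertical, i.e. θ = 90° − 18.7° = 71.3° to the horizontal. Measuring y along the incline from the free-surface line, vertical depth h = y·sinθ with sinθ = 0.947210.
With the apex up, the centroid sits 2h/3 = 2 × 3.47/3 = 2.31333 m below the apex, so y_c = 0.608 + 2.31333 = 2.92133 m and h_c = 2.92133 × 0.947210 = 2.76711 m.
A = ½ × 2.81 × 3.47 = 4.87535 m².
Resultant F = γ·h_c·A = 8.83881 × 2.76711 × 4.87535 = 119.241 kN.
I_c = b·h³/36 = 2.81 × 3.47³/36 = 3.26131 m⁴.
Centre of pressure: y_p = y_c + I_c/(y_c·A) = 2.92133 + 3.26131/(2.92133 × 4.87535) = 2.92133 + 0.228984 = 3.15031 m along the plane.

y_p = 3.15 m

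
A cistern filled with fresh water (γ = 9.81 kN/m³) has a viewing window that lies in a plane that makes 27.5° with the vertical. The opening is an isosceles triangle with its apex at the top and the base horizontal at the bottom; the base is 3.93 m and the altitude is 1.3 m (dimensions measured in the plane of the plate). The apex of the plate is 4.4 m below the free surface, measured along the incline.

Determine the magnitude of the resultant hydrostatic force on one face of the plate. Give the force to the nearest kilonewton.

γ = 9.81 kN/m³.
The plate makes 27.5° with the vertical, i.e. θ = 90° − 27.5° = 62.5° to the horizontal. Measuring y along the incline from the free-surface line, vertical depth h = y·sinθ with sinθ = 0.887011.
With the apex up, the centroid sits 2h/3 = 2 × 1.3/3 = 0.866667 m below the apex, so y_c = 4.4 + 0.866667 = 5.26667 m and h_c = 5.26667 × 0.887011 = 4.67159 m.
A = ½ × 3.93 × 1.3 = 2.5545 m².
Resultant F = γ·h_c·A = 9.81 × 4.67159 × 2.5545 = 117.068 kN.

F ≈ 117 kN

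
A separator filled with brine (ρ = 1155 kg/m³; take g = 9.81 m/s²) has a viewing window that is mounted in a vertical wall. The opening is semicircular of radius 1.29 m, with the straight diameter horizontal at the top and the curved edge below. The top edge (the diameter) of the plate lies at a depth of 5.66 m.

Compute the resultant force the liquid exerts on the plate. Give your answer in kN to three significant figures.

γ = ρg = 1155 × 9.81 / 1000 = 11.33055 kN/m³.
The centroid of a semicircle lies 4r/(3π) = 0.547493 m from the diameter, here below the top edge, so the centroid depth is h_c = 5.66 + 0.547493 = 6.20749 m.
A = πr²/2 = π × 1.29²/2 = 2.61396 m².
Resultant F = γ·h_c·A = 11.33055 × 6.20749 × 2.61396 = 183.851 kN.

F ≈ 184 kN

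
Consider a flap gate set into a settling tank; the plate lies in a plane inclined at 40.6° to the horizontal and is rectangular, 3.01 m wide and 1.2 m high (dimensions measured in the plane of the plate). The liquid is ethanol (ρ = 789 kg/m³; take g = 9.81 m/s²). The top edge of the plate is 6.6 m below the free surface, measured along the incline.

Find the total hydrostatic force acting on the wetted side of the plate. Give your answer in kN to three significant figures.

F ≈ 131 kN

γ = ρg = 789 × 9.81 / 1000 = 7.74009 kN/m³.
Let θ = 40.6° be the plate's angle to the horizontal; measure y along the incline from where the plane meets the free surface. Vertical depth h = y·sinθ with sinθ = 0.650774.
The centroid lies 1.2/2 = 0.6 m below the top edge, so y_c = 6.6 + 0.6 = 7.2 m and h_c = 7.2 × 0.650774 = 4.68557 m.
A = 3.01 × 1.2 = 3.612 m².
Resultant F = γ·h_c·A = 7.74009 × 4.68557 × 3.612 = 130.995 kN.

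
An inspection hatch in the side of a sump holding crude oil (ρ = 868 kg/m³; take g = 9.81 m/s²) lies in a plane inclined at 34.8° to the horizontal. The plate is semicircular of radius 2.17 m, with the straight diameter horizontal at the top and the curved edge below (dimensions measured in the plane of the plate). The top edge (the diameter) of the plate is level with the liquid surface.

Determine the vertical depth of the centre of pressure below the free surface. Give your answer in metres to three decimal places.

h_p = 0.730 m

γ = ρg = 868 × 9.81 / 1000 = 8.51508 kN/m³.
Let θ = 34.8° be the plate's angle to the horizontal; measure y along the incline from where the plane meets the free surface. Vertical depth h = y·sinθ with sinθ = 0.570714.
The centroid of a semicircle lies 4r/(3π) = 0.920977 m from the diameter, here below the top edge, so y_c = 0.920977 m and h_c = 0.920977 × 0.570714 = 0.525614 m.
A = πr²/2 = π × 2.17²/2 = 7.39672 m².
Resultant F = γ·h_c·A = 8.51508 × 0.525614 × 7.39672 = 33.1051 kN.
I_c = (π/8 − 8/(9π))·r⁴ = 0.109757 × 2.17⁴ = 2.43372 m⁴.
Centre of pressure: y_p = y_c + I_c/(y_c·A) = 0.920977 + 2.43372/(0.920977 × 7.39672) = 0.920977 + 0.357259 = 1.27824 m along the plane.
Vertically, h_p = y_p·sinθ = 1.27824 × 0.570714 = 0.729509 m.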